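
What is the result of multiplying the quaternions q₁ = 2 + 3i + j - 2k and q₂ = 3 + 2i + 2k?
4 + 15i - 7j - 4k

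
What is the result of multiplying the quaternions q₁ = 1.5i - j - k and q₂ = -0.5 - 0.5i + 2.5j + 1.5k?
4.75 + 0.25i - 1.25j + 3.75k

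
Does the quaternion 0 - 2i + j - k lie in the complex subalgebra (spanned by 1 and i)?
No. The quaternion -2i + j - k has j-coefficient y = 1 and k-coefficient z = -1, not both zero, so it does not lie in the complex subalgebra spanned by 1 and i.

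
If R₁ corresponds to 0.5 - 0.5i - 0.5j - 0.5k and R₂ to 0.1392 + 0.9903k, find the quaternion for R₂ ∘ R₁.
0.5647 + 0.4255i - 0.5647j + 0.4255k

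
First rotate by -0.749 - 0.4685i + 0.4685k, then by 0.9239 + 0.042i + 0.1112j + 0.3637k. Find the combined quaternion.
-0.8427 - 0.4122i - 0.2734j + 0.2125k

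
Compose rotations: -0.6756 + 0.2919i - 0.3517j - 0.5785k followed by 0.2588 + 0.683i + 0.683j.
-0.134 - 0.781i - 0.1573j - 0.5893k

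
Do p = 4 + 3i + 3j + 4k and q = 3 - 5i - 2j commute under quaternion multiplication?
No: pq = 33 - 3i - 19j + 21k ≠ 33 - 19i + 21j + 3k = qp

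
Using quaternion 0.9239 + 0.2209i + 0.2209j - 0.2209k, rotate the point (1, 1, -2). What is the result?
(0.689, 1.506, -1.805)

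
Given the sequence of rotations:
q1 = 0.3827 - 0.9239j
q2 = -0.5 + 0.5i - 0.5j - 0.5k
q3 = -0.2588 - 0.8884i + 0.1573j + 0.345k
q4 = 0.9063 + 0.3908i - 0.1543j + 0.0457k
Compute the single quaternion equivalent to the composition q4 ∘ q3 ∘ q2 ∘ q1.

q2 · q1 = -0.6533 - 0.2706i + 0.2706j - 0.6533k
q3 · q2 · q1 = 0.1115 + 0.4543i - 0.8465j - 0.2542k
q4 · q3 · q2 · q1 = -0.1955 + 0.5332i - 0.6643j - 0.486k
-0.1955 + 0.5332i - 0.6643j - 0.486k


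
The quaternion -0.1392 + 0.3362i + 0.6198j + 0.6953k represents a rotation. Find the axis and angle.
axis = (0.3395, 0.6259, 0.7021), θ = 196°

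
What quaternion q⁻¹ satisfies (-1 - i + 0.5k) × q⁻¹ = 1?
-0.4444 + 0.4444i - 0.2222k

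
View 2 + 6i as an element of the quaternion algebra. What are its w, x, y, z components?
2 + 6i + 0j + 0k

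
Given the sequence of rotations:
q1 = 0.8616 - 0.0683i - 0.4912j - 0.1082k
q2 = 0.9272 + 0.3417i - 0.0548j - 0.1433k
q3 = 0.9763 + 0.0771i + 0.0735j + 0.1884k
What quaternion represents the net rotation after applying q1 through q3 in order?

q2 · q1 = 0.7798 + 0.1666i - 0.4559j - 0.3954k
q3 · q2 · q1 = 0.8565 + 0.2796i - 0.3259j - 0.2865k
0.8565 + 0.2796i - 0.3259j - 0.2865k


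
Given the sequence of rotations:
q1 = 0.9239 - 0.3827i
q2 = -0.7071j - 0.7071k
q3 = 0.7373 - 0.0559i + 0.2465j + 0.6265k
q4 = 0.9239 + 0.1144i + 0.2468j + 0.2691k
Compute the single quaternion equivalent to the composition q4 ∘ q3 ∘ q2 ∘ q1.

q2 · q1 = -0.3827j - 0.9239k
q3 · q2 · q1 = 0.6732 + 0.012i - 0.3338j - 0.6598k
q4 · q3 · q2 · q1 = 0.8805 + 0.0151i - 0.0635j - 0.4696k
0.8805 + 0.0151i - 0.0635j - 0.4696k


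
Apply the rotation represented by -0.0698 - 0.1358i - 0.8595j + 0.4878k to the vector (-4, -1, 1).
(3.499, -2.006, 1.315)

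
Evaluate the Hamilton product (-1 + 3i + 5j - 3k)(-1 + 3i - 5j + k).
20 - 16i - 12j - 28k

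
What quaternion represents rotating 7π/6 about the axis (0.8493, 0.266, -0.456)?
-0.2588 + 0.8204i + 0.2569j - 0.4405k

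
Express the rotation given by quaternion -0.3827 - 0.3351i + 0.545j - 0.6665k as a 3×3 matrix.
[[-0.4825, -0.8754, 0.0295], [0.1449, -0.113, -0.983], [0.8638, -0.47, 0.1814]]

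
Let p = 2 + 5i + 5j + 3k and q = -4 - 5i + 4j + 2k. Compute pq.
-9 - 32i - 37j + 37k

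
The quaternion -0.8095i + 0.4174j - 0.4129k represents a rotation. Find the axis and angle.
axis = (-0.8095, 0.4174, -0.4129), θ = π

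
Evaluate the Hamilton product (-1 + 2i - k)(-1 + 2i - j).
-3 - 5i - j - k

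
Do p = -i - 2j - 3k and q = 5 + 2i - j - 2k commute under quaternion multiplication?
No: pq = -6 - 4i - 18j - 10k ≠ -6 - 6i - 2j - 20k = qp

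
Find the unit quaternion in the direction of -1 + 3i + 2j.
-0.2673 + 0.8018i + 0.5345j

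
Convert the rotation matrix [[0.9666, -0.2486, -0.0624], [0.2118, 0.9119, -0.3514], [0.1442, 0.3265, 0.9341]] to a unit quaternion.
0.9763 + 0.1736i - 0.0529j + 0.1179k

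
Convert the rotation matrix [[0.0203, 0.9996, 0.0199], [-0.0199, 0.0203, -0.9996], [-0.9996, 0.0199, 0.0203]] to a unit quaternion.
0.515 + 0.4949i + 0.4949j - 0.4949k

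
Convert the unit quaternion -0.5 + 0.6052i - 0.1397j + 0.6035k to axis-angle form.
axis = (0.6988, -0.1613, 0.6969), θ = 4π/3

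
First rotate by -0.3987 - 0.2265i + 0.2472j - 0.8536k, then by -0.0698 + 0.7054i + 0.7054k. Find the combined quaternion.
0.7897 - 0.4398i + 0.4251j - 0.0473k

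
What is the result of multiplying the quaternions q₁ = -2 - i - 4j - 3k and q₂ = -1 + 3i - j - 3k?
-8 + 4i - 6j + 22k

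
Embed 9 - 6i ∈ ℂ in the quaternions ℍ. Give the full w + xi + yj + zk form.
9 - 6i + 0j + 0k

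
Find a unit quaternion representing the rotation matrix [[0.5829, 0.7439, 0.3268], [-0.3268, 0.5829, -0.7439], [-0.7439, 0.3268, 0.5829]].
0.829 + 0.3229i + 0.3229j - 0.3229k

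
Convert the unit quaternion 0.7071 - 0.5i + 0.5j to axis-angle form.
axis = (-√2/2, √2/2, 0), θ = π/2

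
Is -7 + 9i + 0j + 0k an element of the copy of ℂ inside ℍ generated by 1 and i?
Yes. The quaternion -7 + 9i has j- and k-coefficients y = z = 0, so it lies in the complex subalgebra spanned by 1 and i.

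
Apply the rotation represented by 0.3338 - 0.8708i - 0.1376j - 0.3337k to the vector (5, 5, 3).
(7.477, -1.593, -0.746)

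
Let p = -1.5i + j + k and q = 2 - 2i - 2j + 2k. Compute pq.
-3 + i + 3j + 7k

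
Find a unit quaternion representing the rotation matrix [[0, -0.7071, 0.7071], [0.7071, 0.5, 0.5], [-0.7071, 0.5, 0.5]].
0.7071 + 0.5j + 0.5k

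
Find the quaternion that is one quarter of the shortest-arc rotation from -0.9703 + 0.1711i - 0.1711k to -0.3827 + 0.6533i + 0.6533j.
-0.9101 + 0.3368i + 0.1966j - 0.1402k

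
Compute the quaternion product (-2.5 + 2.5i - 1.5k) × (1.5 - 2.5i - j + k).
4 + 8.5i + 3.75j - 7.25k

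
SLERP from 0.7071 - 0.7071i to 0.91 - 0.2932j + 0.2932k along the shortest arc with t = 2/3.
0.9173 - 0.2647i - 0.2103j + 0.2103k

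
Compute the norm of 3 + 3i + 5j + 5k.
√68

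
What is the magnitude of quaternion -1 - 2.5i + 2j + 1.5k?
3.674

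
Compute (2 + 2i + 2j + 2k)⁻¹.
0.125 - 0.125i - 0.125j - 0.125k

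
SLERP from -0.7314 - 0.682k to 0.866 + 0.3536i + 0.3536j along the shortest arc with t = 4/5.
-0.8941 - 0.2971i - 0.2971j - 0.1552k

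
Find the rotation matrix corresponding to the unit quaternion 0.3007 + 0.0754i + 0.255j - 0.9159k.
[[-0.8078, 0.5893, 0.0152], [-0.5124, -0.6891, -0.5125], [-0.2915, -0.4218, 0.8586]]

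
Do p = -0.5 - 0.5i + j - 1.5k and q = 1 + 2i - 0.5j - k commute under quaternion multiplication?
No: pq = -0.5 - 3.25i - 2.25j - 2.75k ≠ -0.5 + 0.25i + 4.75j + 0.75k = qp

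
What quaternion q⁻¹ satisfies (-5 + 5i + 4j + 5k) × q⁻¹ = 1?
-0.0549 - 0.0549i - 0.044j - 0.0549k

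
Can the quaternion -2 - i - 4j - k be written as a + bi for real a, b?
No. The quaternion -2 - i - 4j - k has j-coefficient y = -4 and k-coefficient z = -1, not both zero, so it does not lie in the complex subalgebra spanned by 1 and i.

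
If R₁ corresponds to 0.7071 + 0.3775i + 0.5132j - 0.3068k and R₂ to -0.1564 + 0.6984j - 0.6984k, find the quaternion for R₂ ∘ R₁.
-0.6833 + 0.0851i + 0.1499j - 0.7095k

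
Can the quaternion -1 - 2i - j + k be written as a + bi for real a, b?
No. The quaternion -1 - 2i - j + k has j-coefficient y = -1 and k-coefficient z = 1, not both zero, so it does not lie in the complex subalgebra spanned by 1 and i.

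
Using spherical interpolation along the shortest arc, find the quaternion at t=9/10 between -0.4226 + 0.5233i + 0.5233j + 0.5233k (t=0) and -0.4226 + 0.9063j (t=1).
-0.4377 + 0.0593i + 0.8952j + 0.0593k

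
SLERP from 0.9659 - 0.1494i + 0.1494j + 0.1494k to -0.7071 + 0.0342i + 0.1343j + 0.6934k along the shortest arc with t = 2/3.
0.8888 - 0.0826i - 0.0406j - 0.449k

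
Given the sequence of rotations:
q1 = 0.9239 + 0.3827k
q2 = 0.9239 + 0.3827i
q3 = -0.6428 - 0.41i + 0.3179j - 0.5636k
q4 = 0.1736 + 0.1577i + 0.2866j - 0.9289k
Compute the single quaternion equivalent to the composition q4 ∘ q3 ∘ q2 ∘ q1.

q2 · q1 = 0.8536 + 0.3536i - 0.1465j + 0.3536k
q3 · q2 · q1 = -0.1579 - 0.5474i + 0.3112j - 0.7607k
q4 · q3 · q2 · q1 = -0.7369 - 0.0489i + 0.6372j + 0.2206k
-0.7369 - 0.0489i + 0.6372j + 0.2206k


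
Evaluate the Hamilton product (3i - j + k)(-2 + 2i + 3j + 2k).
-5 - 11i - 2j + 9k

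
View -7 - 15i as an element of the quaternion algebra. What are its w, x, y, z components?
-7 - 15i + 0j + 0k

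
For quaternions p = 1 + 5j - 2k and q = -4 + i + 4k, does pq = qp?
No: pq = 4 + 21i - 22j + 7k ≠ 4 - 19i - 18j + 17k = qp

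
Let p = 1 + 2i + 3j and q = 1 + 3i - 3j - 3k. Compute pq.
4 - 4i + 6j - 18k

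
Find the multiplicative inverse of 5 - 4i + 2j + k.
0.1087 + 0.087i - 0.0435j - 0.0217k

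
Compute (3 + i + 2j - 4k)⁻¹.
0.1 - 0.0333i - 0.0667j + 0.1333k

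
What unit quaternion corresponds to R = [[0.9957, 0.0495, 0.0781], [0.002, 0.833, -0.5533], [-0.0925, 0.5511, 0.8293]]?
0.9563 + 0.2887i + 0.0446j - 0.0124k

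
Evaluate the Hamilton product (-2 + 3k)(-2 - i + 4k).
-8 + 2i - 3j - 14k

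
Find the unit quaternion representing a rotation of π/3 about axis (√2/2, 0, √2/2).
0.866 + 0.3536i + 0.3536k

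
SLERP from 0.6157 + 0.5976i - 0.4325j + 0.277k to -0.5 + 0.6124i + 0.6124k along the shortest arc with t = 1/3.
0.271 + 0.7503i - 0.3463j + 0.4936k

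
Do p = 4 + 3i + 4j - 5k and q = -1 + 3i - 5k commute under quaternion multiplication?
No: pq = -38 - 11i - 4j - 27k ≠ -38 + 29i - 4j - 3k = qp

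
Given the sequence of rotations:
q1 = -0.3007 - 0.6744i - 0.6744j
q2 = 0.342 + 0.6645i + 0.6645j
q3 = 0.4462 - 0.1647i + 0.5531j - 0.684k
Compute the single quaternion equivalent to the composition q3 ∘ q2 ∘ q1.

q2 · q1 = 0.7934 - 0.4305i - 0.4305j
q3 · q2 · q1 = 0.5212 - 0.6172i + 0.5412j - 0.2337k
0.5212 - 0.6172i + 0.5412j - 0.2337k


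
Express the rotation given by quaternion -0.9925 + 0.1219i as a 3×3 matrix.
[[1, 0, 0], [0, 0.9703, 0.242], [0, -0.242, 0.9703]]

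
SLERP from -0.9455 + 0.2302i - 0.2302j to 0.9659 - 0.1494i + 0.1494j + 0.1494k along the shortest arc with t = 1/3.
-0.9561 + 0.204i - 0.204j - 0.0501k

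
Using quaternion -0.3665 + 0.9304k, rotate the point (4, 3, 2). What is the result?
(-0.879, -4.922, 2)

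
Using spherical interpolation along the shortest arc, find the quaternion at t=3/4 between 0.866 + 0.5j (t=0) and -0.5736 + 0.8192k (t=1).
0.7278 + 0.1496j - 0.6693k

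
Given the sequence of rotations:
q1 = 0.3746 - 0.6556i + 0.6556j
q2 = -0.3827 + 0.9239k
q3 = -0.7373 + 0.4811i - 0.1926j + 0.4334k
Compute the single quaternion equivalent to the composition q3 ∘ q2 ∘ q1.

q2 · q1 = -0.1434 - 0.3548i - 0.8566j + 0.3461k
q3 · q2 · q1 = -0.0386 + 0.4972i + 0.3389j - 0.7978k
-0.0386 + 0.4972i + 0.3389j - 0.7978k


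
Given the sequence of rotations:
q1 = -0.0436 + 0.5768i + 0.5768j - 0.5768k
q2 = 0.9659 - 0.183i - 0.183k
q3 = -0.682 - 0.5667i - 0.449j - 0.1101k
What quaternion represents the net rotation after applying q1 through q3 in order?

q2 · q1 = -0.0421 + 0.6707i + 0.346j - 0.6547k
q3 · q2 · q1 = 0.4921 - 0.1015i - 0.6619j + 0.5562k
0.4921 - 0.1015i - 0.6619j + 0.5562k


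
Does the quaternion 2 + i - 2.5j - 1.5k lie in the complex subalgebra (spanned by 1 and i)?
No. The quaternion 2 + i - 2.5j - 1.5k has j-coefficient y = -2.5 and k-coefficient z = -1.5, not both zero, so it does not lie in the complex subalgebra spanned by 1 and i.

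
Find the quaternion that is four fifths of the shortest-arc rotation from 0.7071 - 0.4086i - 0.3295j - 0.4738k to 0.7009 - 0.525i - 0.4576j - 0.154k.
0.7098 - 0.5069i - 0.4364j - 0.221k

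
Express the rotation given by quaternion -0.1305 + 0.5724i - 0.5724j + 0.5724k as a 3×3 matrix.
[[-0.3106, -0.5059, 0.8047], [-0.8047, -0.3106, -0.5059], [0.5059, -0.8047, -0.3106]]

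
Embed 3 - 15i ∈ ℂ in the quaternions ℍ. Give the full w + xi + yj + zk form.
3 - 15i + 0j + 0k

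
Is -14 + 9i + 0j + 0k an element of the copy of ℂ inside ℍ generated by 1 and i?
Yes. The quaternion -14 + 9i has j- and k-coefficients y = z = 0, so it lies in the complex subalgebra spanned by 1 and i.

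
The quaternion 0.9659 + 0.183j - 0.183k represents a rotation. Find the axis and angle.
axis = (0, √2/2, -√2/2), θ = π/6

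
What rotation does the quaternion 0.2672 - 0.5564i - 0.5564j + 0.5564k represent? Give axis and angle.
axis = (-√3/3, -√3/3, √3/3), θ = 149°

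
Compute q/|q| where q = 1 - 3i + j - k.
0.2887 - 0.866i + 0.2887j - 0.2887k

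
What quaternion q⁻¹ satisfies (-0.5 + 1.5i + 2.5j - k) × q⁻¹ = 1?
-0.0513 - 0.1538i - 0.2564j + 0.1026k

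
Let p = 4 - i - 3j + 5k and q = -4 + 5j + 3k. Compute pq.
-16 - 30i + 35j - 13k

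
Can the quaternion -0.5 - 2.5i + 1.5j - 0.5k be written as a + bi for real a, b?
No. The quaternion -0.5 - 2.5i + 1.5j - 0.5k has j-coefficient y = 1.5 and k-coefficient z = -0.5, not both zero, so it does not lie in the complex subalgebra spanned by 1 and i.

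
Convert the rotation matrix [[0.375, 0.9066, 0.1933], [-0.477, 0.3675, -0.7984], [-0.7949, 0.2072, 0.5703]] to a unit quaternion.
0.7604 + 0.3306i + 0.3249j - 0.4549k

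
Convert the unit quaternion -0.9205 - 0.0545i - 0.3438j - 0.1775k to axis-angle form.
axis = (-0.1395, -0.8799, -0.4543), θ = 314°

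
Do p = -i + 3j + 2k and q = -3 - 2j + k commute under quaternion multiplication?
No: pq = 4 + 10i - 8j - 4k ≠ 4 - 4i - 10j - 8k = qp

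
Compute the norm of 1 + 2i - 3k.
√14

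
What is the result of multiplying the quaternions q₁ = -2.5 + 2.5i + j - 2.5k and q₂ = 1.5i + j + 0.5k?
-3.5 - 0.75i - 7.5j - 0.25k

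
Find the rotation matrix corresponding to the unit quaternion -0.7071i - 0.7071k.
[[0, 0, 1], [0, -1, 0], [1, 0, 0]]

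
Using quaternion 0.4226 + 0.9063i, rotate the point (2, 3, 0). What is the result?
(2, -1.928, 2.298)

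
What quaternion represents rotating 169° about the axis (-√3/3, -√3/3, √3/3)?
0.0958 - 0.5747i - 0.5747j + 0.5747k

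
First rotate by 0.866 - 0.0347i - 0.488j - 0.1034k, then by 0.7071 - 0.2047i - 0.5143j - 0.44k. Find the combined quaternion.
0.3088 - 0.3633i - 0.7963j - 0.3721k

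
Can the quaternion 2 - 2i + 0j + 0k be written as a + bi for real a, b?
Yes. The quaternion 2 - 2i has j- and k-coefficients y = z = 0, so it lies in the complex subalgebra spanned by 1 and i.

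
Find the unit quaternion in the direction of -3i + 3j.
-0.7071i + 0.7071j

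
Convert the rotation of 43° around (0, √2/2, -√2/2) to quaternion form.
0.9304 + 0.2592j - 0.2592k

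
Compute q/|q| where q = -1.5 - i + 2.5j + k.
-0.4629 - 0.3086i + 0.7715j + 0.3086k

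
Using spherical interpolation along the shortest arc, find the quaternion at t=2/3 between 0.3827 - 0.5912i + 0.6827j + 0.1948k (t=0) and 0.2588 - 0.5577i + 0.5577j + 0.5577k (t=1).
0.306 - 0.5796i + 0.6109j + 0.4442k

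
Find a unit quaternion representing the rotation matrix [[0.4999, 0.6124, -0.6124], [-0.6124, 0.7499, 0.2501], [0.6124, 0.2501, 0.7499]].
0.866 - 0.3536j - 0.3536k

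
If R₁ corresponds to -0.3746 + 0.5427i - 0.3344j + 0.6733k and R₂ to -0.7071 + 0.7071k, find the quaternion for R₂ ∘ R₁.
-0.2112 - 0.1473i + 0.6202j - 0.741k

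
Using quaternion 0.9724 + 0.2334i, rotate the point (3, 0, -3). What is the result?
(3, 1.362, -2.673)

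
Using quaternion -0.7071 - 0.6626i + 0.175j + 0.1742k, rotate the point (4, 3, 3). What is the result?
(2.121, -4.358, 3.243)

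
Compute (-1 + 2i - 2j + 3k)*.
-1 - 2i + 2j - 3k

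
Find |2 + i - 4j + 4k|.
√37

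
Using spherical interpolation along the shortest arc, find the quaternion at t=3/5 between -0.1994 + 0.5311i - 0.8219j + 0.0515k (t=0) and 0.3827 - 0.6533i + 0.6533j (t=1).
-0.3123 + 0.6102i - 0.7278j + 0.0208k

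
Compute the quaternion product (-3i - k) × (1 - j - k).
-1 - 4i - 3j + 2k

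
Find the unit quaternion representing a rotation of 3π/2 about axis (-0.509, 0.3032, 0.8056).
-0.7071 - 0.3599i + 0.2144j + 0.5696k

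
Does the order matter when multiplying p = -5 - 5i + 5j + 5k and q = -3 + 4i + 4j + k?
Yes: pq = 10 - 20i - 10j - 60k ≠ 10 + 10i - 60j + 20k = qp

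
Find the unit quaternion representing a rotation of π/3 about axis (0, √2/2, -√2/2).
0.866 + 0.3536j - 0.3536k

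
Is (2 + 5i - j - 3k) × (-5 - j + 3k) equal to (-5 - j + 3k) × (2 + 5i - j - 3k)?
No: pq = -2 - 31i - 12j + 16k ≠ -2 - 19i + 18j + 26k = qp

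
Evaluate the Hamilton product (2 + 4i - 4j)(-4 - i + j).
-18i + 18j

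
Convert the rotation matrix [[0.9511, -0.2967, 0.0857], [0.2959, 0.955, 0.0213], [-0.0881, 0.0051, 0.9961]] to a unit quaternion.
0.9877 - 0.0041i + 0.044j + 0.15k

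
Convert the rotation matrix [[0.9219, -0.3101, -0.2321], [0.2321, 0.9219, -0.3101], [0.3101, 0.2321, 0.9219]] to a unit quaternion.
0.9703 + 0.1397i - 0.1397j + 0.1397k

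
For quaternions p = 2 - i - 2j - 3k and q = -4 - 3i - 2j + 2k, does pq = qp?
No: pq = -9 - 12i + 15j + 12k ≠ -9 + 8i - 7j + 20k = qp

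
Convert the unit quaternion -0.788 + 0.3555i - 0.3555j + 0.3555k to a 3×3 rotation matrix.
[[0.4945, 0.3075, 0.813], [-0.813, 0.4945, 0.3075], [-0.3075, -0.813, 0.4945]]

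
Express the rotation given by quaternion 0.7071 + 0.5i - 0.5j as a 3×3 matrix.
[[0.5, -0.5, -0.7071], [-0.5, 0.5, -0.7071], [0.7071, 0.7071, 0]]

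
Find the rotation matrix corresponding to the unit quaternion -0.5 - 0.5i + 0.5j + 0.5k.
[[0, 0, -1], [-1, 0, 0], [0, 1, 0]]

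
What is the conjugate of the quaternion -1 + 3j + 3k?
-1 - 3j - 3k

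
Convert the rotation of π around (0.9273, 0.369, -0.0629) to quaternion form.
0.9273i + 0.369j - 0.0629k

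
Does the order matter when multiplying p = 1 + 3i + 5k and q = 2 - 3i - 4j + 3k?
Yes: pq = -4 + 23i - 28j + k ≠ -4 - 17i + 20j + 25k = qp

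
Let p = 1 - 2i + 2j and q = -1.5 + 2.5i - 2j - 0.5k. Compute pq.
7.5 + 4.5i - 6j - 1.5k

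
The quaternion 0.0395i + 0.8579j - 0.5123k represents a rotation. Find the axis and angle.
axis = (0.0395, 0.8579, -0.5123), θ = π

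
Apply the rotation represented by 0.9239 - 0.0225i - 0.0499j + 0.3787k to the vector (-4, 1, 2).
(-3.749, -2.088, 1.608)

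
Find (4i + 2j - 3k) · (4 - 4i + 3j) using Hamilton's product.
10 + 25i + 20j + 8k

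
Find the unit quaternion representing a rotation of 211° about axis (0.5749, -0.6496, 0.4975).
-0.2672 + 0.554i - 0.626j + 0.4794k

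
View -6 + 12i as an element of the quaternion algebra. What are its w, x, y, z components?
-6 + 12i + 0j + 0k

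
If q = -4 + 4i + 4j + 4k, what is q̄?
-4 - 4i - 4j - 4k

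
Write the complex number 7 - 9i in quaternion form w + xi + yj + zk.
7 - 9i + 0j + 0k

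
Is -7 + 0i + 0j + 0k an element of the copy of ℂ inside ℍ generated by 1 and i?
Yes. The quaternion -7 has j- and k-coefficients y = z = 0, so it lies in the complex subalgebra spanned by 1 and i.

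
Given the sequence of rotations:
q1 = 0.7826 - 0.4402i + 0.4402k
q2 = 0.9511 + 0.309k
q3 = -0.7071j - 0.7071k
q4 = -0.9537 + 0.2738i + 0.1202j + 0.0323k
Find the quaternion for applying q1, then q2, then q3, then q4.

q2 · q1 = 0.6083 - 0.4187i - 0.136j + 0.6605k
q3 · q2 · q1 = 0.3709 - 0.5632i - 0.1341j - 0.7262k
q4 · q3 · q2 · q1 = -0.1599 + 0.5557i + 0.3531j + 0.7355k
-0.1599 + 0.5557i + 0.3531j + 0.7355k


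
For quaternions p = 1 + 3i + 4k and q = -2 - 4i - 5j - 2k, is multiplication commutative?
No: pq = 18 + 10i - 15j - 25k ≠ 18 - 30i + 5j + 5k = qp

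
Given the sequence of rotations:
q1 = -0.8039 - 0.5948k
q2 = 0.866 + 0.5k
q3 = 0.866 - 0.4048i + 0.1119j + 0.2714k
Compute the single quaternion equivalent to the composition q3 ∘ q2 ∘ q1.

q2 · q1 = -0.3988 - 0.917k
q3 · q2 · q1 = -0.0965 + 0.0588i - 0.4158j - 0.9024k
-0.0965 + 0.0588i - 0.4158j - 0.9024k


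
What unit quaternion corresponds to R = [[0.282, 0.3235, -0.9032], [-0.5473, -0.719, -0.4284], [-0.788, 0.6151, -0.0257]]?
0.3665 + 0.7118i - 0.0786j - 0.594k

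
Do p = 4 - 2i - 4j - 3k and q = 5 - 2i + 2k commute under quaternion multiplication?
No: pq = 22 - 26i - 10j - 15k ≠ 22 - 10i - 30j + k = qp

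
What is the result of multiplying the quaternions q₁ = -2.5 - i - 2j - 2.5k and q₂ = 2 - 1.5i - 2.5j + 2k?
-6.5 - 8.5i + 8j - 10.5k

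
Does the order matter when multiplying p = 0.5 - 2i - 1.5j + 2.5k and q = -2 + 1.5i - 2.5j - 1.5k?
Yes: pq = 2 + 13.25i + 2.5j + 1.5k ≠ 2 - 3.75i + j - 13k = qp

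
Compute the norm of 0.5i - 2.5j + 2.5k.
3.571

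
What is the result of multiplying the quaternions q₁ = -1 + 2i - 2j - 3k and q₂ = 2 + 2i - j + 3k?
1 - 7i - 15j - 7k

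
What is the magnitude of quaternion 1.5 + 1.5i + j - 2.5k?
3.428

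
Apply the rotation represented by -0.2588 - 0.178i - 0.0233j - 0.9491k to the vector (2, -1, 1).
(-0.772, 1.816, 1.451)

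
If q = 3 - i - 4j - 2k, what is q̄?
3 + i + 4j + 2k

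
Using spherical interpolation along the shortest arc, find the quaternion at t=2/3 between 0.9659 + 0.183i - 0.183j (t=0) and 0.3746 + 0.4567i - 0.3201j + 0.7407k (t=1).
0.6586 + 0.4108i - 0.3095j + 0.5492k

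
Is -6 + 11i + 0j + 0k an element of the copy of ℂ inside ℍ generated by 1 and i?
Yes. The quaternion -6 + 11i has j- and k-coefficients y = z = 0, so it lies in the complex subalgebra spanned by 1 and i.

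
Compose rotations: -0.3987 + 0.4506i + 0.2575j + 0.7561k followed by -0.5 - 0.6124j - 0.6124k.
0.8201 - 0.5306i - 0.1605j + 0.1421k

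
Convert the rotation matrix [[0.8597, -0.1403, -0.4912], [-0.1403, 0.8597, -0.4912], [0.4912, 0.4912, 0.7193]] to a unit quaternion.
0.9272 + 0.2649i - 0.2649j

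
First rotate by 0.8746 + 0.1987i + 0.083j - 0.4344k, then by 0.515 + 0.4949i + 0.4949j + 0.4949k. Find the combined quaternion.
0.526 + 0.2791i + 0.7889j + 0.1519k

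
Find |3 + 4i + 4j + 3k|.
√50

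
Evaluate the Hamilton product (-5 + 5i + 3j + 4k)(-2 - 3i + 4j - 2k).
21 - 17i - 28j + 31k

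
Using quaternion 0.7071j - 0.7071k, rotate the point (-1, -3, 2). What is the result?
(1, -2, 3)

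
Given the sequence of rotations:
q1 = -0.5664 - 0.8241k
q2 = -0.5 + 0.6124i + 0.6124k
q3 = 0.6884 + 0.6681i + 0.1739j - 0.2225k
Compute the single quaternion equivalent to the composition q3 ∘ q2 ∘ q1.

q2 · q1 = 0.7879 - 0.3469i + 0.5047j + 0.0652k
q3 · q2 · q1 = 0.7009 + 0.4112i + 0.5181j + 0.2671k
0.7009 + 0.4112i + 0.5181j + 0.2671k


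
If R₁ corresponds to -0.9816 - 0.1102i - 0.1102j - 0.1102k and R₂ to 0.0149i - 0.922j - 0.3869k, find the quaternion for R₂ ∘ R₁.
-0.1426 + 0.0443i + 0.9493j + 0.2765k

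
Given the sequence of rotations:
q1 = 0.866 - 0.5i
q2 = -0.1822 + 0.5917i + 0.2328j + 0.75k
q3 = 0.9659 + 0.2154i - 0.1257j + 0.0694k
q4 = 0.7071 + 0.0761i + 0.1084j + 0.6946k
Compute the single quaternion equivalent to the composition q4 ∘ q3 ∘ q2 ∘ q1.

q2 · q1 = 0.1381 + 0.6035i - 0.1734j + 0.7659k
q3 · q2 · q1 = -0.0716 + 0.5284i - 0.3079j + 0.7879k
q4 · q3 · q2 · q1 = -0.6047 + 0.6675i + 0.0816j + 0.4267k
-0.6047 + 0.6675i + 0.0816j + 0.4267k


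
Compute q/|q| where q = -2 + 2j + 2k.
-0.5774 + 0.5774j + 0.5774k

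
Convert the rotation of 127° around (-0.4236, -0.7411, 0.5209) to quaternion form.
0.4462 - 0.3791i - 0.6632j + 0.4662k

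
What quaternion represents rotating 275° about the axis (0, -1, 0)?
-0.7373 - 0.6756j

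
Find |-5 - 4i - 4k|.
√57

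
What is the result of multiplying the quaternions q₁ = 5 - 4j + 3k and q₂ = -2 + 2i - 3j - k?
-19 + 23i - j - 3k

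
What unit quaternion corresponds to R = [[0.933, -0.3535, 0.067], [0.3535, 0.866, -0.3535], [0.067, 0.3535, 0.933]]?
0.9659 + 0.183i + 0.183k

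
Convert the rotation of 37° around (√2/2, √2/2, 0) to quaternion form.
0.9483 + 0.2244i + 0.2244j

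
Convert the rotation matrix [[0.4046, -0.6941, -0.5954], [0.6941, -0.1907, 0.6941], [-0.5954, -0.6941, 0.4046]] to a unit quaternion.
0.6361 - 0.5456i + 0.5456k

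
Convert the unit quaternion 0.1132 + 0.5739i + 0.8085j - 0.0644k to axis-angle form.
axis = (0.5776, 0.8137, -0.0648), θ = 167°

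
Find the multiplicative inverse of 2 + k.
0.4 - 0.2k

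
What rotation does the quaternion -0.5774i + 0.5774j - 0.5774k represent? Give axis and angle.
axis = (-√3/3, √3/3, -√3/3), θ = π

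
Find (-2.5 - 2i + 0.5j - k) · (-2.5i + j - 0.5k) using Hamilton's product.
-6 + 7i - j + 0.5k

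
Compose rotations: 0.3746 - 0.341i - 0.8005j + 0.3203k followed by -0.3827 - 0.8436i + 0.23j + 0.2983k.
-0.3425 + 0.1269i + 0.561j + 0.7429k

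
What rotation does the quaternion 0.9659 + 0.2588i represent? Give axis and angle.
axis = (1, 0, 0), θ = π/6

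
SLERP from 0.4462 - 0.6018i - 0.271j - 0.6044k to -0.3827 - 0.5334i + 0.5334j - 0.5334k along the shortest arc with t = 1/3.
0.1845 - 0.6939i + 0.0156j - 0.6959k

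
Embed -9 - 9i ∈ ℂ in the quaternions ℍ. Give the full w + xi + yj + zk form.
-9 - 9i + 0j + 0k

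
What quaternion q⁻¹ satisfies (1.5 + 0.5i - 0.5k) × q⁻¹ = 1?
0.5455 - 0.1818i + 0.1818k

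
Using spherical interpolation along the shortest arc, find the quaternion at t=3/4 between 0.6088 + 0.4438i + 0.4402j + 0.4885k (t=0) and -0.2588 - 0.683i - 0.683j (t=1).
0.3662 + 0.6518i + 0.6508j + 0.1322k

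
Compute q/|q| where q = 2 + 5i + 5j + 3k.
0.252 + 0.6299i + 0.6299j + 0.378k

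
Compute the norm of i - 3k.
√10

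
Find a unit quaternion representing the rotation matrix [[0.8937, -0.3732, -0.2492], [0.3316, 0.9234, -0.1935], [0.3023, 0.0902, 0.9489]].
0.9703 + 0.0731i - 0.1421j + 0.1816k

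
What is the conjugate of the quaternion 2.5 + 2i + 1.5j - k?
2.5 - 2i - 1.5j + k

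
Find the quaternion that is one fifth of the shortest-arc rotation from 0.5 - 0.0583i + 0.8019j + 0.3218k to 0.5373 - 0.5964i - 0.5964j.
0.3059 + 0.1136i + 0.8985j + 0.2936k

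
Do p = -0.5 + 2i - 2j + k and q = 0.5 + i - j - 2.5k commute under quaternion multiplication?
No: pq = -1.75 + 6.5i + 5.5j + 1.75k ≠ -1.75 - 5.5i - 6.5j + 1.75k = qp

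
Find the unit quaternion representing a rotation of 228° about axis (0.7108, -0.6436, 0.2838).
-0.4067 + 0.6493i - 0.588j + 0.2593k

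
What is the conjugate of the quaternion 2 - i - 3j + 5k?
2 + i + 3j - 5k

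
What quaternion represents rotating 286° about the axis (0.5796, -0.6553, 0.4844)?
-0.7986 + 0.3488i - 0.3944j + 0.2915k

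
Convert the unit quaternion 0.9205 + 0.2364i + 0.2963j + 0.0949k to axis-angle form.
axis = (0.605, 0.7583, 0.2429), θ = 46°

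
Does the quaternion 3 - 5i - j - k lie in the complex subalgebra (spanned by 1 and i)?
No. The quaternion 3 - 5i - j - k has j-coefficient y = -1 and k-coefficient z = -1, not both zero, so it does not lie in the complex subalgebra spanned by 1 and i.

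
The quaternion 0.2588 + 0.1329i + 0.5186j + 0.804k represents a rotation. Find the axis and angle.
axis = (0.1376, 0.5369, 0.8324), θ = 5π/6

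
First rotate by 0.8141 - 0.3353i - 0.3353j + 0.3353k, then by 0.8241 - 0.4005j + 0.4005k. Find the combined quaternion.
0.4023 - 0.2763i - 0.7367j + 0.4681k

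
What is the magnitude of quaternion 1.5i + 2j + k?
2.693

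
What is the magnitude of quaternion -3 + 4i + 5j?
√50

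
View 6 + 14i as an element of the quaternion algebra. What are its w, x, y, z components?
6 + 14i + 0j + 0k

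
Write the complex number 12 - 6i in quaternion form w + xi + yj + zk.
12 - 6i + 0j + 0k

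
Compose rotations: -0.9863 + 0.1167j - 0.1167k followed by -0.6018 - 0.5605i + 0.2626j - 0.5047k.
0.504 + 0.5811i - 0.3946j + 0.5026k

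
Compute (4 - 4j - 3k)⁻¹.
0.0976 + 0.0976j + 0.0732k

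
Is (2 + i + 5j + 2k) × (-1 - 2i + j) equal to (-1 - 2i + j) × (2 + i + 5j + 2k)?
No: pq = -5 - 7i - 7j + 9k ≠ -5 - 3i + j - 13k = qp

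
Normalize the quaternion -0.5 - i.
-0.4472 - 0.8944i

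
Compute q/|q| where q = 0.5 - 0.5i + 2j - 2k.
0.1715 - 0.1715i + 0.686j - 0.686k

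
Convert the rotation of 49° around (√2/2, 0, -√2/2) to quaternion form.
0.91 + 0.2932i - 0.2932k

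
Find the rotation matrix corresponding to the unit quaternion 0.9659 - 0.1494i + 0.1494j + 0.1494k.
[[0.9107, -0.3333, 0.244], [0.244, 0.9107, 0.3333], [-0.3333, -0.244, 0.9107]]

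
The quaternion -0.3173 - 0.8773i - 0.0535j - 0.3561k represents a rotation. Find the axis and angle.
axis = (-0.9251, -0.0564, -0.3755), θ = 217°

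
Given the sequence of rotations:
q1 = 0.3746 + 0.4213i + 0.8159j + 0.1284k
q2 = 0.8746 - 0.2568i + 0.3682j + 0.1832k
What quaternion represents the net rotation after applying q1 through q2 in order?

q2 · q1 = 0.1119 + 0.1701i + 0.9617j - 0.1837k
0.1119 + 0.1701i + 0.9617j - 0.1837k


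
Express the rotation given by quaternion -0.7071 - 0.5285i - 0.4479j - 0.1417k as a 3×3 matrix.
[[0.5586, 0.273, 0.7832], [0.6738, 0.4012, -0.6205], [-0.4836, 0.8743, 0.0401]]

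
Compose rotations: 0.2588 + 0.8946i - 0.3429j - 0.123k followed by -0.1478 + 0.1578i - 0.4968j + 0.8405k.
-0.2464 + 0.2579i + 0.6934j + 0.626k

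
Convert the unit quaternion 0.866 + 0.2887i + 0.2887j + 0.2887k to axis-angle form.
axis = (√3/3, √3/3, √3/3), θ = π/3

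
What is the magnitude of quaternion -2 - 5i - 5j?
√54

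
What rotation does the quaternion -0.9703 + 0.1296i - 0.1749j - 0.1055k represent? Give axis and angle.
axis = (0.5358, -0.723, -0.4361), θ = 332°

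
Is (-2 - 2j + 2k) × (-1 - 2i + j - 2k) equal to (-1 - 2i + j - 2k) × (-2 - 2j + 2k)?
No: pq = 8 + 6i - 4j - 2k ≠ 8 + 2i + 4j + 6k = qp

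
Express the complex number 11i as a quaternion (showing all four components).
0 + 11i + 0j + 0k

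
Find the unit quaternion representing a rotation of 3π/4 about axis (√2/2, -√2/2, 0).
0.3827 + 0.6533i - 0.6533j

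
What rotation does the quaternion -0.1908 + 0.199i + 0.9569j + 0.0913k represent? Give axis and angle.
axis = (0.2027, 0.9748, 0.093), θ = 202°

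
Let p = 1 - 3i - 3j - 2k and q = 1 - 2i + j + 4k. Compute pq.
6 - 15i + 14j - 7k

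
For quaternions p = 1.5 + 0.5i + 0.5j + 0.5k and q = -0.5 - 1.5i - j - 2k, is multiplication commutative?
No: pq = 1.5 - 3i - 1.5j - 3k ≠ 1.5 - 2i - 2j - 3.5k = qp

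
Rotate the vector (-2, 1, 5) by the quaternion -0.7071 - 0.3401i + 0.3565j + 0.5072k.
(-4.234, 1.577, 3.097)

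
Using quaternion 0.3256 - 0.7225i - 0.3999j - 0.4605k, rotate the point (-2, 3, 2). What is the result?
(2.931, -0.283, -2.886)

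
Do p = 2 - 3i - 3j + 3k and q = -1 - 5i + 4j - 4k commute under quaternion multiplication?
No: pq = 7 - 7i - 16j - 38k ≠ 7 - 7i + 38j + 16k = qp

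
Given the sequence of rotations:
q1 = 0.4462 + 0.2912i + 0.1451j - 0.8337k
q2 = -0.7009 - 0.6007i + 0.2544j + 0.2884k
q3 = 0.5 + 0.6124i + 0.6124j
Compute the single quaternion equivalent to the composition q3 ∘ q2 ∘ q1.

q2 · q1 = 0.0657 - 0.7261i - 0.405j + 0.5518k
q3 · q2 · q1 = 0.7255 + 0.0151i - 0.5002j + 0.4725k
0.7255 + 0.0151i - 0.5002j + 0.4725k


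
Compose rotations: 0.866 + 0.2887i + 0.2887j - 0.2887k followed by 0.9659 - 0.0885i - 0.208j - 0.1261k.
0.8857 + 0.2987i + 0.0368j - 0.3536k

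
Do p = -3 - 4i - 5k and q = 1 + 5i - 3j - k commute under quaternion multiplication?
No: pq = 12 - 34i - 20j + 10k ≠ 12 - 4i + 38j - 14k = qp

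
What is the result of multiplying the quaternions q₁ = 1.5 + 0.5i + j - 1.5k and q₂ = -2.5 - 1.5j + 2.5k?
1.5 - i - 6j + 6.75k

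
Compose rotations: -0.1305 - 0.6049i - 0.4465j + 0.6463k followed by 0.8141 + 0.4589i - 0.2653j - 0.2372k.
0.2062 - 0.8297i - 0.482j + 0.1917k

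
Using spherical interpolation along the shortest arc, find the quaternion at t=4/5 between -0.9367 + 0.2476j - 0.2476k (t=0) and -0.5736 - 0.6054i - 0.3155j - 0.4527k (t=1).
-0.705 - 0.5136i - 0.2099j - 0.4418k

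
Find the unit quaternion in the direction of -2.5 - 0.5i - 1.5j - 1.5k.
-0.7538 - 0.1508i - 0.4523j - 0.4523k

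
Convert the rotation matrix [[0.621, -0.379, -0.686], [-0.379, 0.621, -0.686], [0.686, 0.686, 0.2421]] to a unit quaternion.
0.7881 + 0.4353i - 0.4353j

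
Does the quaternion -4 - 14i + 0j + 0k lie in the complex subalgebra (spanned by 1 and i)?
Yes. The quaternion -4 - 14i has j- and k-coefficients y = z = 0, so it lies in the complex subalgebra spanned by 1 and i.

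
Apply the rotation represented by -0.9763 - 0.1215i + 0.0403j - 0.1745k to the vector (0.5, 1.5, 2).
(-0.13, 1.027, 2.33)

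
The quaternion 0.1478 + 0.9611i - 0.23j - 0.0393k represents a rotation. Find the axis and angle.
axis = (0.9718, -0.2326, -0.0397), θ = 163°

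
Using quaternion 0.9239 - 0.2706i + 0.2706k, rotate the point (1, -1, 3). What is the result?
(0.914, 1.293, 2.914)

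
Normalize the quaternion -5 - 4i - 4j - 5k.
-0.5522 - 0.4417i - 0.4417j - 0.5522k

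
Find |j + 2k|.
√5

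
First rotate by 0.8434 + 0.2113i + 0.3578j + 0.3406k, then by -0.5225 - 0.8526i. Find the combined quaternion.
-0.2605 - 0.8295i + 0.1034j - 0.483k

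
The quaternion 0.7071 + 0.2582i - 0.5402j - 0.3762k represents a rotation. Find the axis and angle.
axis = (0.3651, -0.764, -0.532), θ = π/2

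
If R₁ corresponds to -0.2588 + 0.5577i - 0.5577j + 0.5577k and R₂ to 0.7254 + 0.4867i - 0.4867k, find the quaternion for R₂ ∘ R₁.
-0.1877 + 0.0072i - 0.9474j + 0.2591k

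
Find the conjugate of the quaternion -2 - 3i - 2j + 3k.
-2 + 3i + 2j - 3k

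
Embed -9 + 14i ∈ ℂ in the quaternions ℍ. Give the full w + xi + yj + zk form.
-9 + 14i + 0j + 0k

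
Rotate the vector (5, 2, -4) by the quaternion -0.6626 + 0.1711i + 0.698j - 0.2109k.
(3.591, 4.567, 3.354)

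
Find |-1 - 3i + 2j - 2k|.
√18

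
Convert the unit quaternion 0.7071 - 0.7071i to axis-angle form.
axis = (-1, 0, 0), θ = π/2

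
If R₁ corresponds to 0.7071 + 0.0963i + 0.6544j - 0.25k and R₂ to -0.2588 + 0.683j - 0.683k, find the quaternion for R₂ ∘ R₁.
-0.8007 + 0.2513i + 0.2478j - 0.484k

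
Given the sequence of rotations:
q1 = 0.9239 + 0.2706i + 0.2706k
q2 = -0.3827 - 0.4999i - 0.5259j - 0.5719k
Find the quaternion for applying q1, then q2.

q2 · q1 = -0.0635 - 0.7077i - 0.5054j - 0.4896k
-0.0635 - 0.7077i - 0.5054j - 0.4896k


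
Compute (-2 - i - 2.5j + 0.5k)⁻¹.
-0.1739 + 0.087i + 0.2174j - 0.0435k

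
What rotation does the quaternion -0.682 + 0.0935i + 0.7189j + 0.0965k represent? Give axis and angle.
axis = (0.1278, 0.983, 0.1319), θ = 266°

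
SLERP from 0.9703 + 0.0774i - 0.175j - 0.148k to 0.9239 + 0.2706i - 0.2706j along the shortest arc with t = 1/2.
0.9556 + 0.1756i - 0.2248j - 0.0747k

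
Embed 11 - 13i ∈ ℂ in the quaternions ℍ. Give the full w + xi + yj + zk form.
11 - 13i + 0j + 0k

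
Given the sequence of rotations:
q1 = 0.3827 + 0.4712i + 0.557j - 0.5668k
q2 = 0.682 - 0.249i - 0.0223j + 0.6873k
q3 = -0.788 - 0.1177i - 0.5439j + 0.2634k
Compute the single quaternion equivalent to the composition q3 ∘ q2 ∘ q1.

q2 · q1 = 0.7803 - 0.1441i + 0.5541j - 0.2517k
q3 · q2 · q1 = -0.2642 + 0.0127i - 0.9286j + 0.2603k
-0.2642 + 0.0127i - 0.9286j + 0.2603k


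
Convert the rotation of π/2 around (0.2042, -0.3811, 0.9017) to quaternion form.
0.7071 + 0.1444i - 0.2695j + 0.6376k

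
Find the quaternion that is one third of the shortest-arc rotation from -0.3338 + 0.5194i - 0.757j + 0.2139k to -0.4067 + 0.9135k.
-0.4314 + 0.4033i - 0.5878j + 0.553k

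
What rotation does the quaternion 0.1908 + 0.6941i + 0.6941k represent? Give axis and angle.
axis = (√2/2, 0, √2/2), θ = 158°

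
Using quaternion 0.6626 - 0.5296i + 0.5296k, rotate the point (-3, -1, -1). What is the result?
(-0.054, -2.685, 1.946)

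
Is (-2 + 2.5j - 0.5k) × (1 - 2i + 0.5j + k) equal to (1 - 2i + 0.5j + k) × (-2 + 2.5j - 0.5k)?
No: pq = -2.75 + 6.75i + 2.5j + 2.5k ≠ -2.75 + 1.25i + 0.5j - 7.5k = qp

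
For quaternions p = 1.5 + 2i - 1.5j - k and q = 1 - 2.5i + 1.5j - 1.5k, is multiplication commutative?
No: pq = 7.25 + 2i + 6.25j - 4k ≠ 7.25 - 5.5i - 4.75j - 2.5k = qp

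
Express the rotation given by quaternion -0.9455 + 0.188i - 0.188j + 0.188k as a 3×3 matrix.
[[0.8586, 0.2848, 0.4262], [-0.4262, 0.8586, 0.2848], [-0.2848, -0.4262, 0.8586]]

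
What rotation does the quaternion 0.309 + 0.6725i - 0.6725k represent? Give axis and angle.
axis = (√2/2, 0, -√2/2), θ = 144°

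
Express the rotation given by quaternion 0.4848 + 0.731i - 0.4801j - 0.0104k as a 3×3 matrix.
[[0.5388, -0.6918, -0.4807], [-0.712, -0.0689, -0.6988], [0.4503, 0.7188, -0.5297]]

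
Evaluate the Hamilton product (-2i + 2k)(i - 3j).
2 + 6i + 2j + 6k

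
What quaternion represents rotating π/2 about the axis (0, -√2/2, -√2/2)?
0.7071 - 0.5j - 0.5k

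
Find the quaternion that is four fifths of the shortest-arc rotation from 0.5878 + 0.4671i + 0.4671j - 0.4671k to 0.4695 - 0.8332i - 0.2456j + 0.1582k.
-0.2632 + 0.8633i + 0.3409j - 0.2632k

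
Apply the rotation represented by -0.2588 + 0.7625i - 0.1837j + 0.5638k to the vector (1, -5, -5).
(-4.536, 2.483, 4.925)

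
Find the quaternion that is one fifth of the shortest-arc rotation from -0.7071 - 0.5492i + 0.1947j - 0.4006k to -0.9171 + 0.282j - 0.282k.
-0.774 - 0.4497i + 0.2194j - 0.388k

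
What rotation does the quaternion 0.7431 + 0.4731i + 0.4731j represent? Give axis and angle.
axis = (√2/2, √2/2, 0), θ = 84°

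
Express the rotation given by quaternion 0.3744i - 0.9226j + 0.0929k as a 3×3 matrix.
[[-0.7196, -0.6908, 0.0696], [-0.6908, 0.7024, -0.1714], [0.0696, -0.1714, -0.9827]]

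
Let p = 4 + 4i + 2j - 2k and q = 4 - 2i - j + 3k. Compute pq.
32 + 12i - 4j + 4k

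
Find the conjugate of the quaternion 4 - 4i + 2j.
4 + 4i - 2j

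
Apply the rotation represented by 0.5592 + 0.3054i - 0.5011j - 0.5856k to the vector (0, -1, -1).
(0.569, -0.373, -1.24)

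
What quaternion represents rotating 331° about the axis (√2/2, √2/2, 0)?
-0.9681 + 0.177i + 0.177j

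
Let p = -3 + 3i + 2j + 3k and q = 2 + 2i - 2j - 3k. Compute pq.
1 + 25j + 5k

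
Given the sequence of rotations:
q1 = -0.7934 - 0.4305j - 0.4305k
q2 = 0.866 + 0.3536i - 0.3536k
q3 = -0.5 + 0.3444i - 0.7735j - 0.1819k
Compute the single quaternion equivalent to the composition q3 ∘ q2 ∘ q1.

q2 · q1 = -0.8393 - 0.4328i - 0.2206j - 0.2445k
q3 · q2 · q1 = 0.3536 + 0.0763i + 0.9224j - 0.1358k
0.3536 + 0.0763i + 0.9224j - 0.1358k
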